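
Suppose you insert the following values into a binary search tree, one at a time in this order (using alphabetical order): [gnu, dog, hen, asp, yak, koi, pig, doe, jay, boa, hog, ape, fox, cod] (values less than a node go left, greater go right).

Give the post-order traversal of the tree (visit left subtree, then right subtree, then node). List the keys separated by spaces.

gnu: root
dog: left child of gnu (depth 1)
hen: right child of gnu (depth 1)
asp: left child of dog (depth 2)
yak: right child of hen (depth 2)
koi: left child of yak (depth 3)
pig: right child of koi (depth 4)
doe: right child of asp (depth 3)
jay: left child of koi (depth 4)
boa: left child of doe (depth 4)
hog: left child of jay (depth 5)
ape: left child of asp (depth 3)
fox: right child of dog (depth 2)
cod: right child of boa (depth 5)

ape cod boa doe asp fox dog hog jay pig koi yak hen gnu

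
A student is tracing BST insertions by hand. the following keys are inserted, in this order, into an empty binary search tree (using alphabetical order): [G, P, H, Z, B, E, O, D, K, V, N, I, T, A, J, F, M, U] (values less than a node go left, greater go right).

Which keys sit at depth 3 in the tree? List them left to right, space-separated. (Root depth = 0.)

Resulting structure (node: left, right):
  G: L=B, R=P
  P: L=H, R=Z
  H: L=–, R=O
  Z: L=V, R=–
  B: L=A, R=E
  E: L=D, R=F
  O: L=K, R=–
  D: L=–, R=–
  K: L=I, R=N
  V: L=T, R=–
  N: L=M, R=–
  I: L=–, R=J
  T: L=–, R=U
  A: L=–, R=–
  J: L=–, R=–
  F: L=–, R=–
  M: L=–, R=–
  U: L=–, R=–

D F O V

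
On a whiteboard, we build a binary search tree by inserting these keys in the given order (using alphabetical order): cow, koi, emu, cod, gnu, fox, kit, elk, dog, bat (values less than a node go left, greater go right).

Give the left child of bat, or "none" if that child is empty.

Insert cow: tree is empty, so cow becomes the root.
Insert koi: koi > cow → go right. Place as right child of cow.
Insert emu: emu > cow → go right; emu < koi → go left. Place as left child of koi.
Insert cod: cod < cow → go left. Place as left child of cow.
Insert gnu: gnu > cow → go right; gnu < koi → go left; gnu > emu → go right. Place as right child of emu.
Insert fox: fox > cow → go right; fox < koi → go left; fox > emu → go right; fox < gnu → go left. Place as left child of gnu.
Insert kit: kit > cow → go right; kit < koi → go left; kit > emu → go right; kit > gnu → go right. Place as right child of gnu.
Insert elk: elk > cow → go right; elk < koi → go left; elk < emu → go left. Place as left child of emu.
Insert dog: dog > cow → go right; dog < koi → go left; dog < emu → go left; dog < elk → go left. Place as left child of elk.
Insert bat: bat < cow → go left; bat < cod → go left. Place as left child of cod.

none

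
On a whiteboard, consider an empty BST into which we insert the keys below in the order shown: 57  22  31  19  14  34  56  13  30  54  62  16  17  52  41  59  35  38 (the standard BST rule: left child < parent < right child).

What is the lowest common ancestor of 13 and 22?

22

57: root
22: left child of 57 (depth 1)
31: right child of 22 (depth 2)
19: left child of 22 (depth 2)
14: left child of 19 (depth 3)
34: right child of 31 (depth 3)
56: right child of 34 (depth 4)
13: left child of 14 (depth 4)
30: left child of 31 (depth 3)
54: left child of 56 (depth 5)
62: right child of 57 (depth 1)
16: right child of 14 (depth 4)
17: right child of 16 (depth 5)
52: left child of 54 (depth 6)
41: left child of 52 (depth 7)
59: left child of 62 (depth 2)
35: left child of 41 (depth 8)
38: right child of 35 (depth 9)

Path to 13: 57 → 22 → 19 → 14 → 13
Path to 22: 57 → 22
22 lies on both paths and is an ancestor of the other node.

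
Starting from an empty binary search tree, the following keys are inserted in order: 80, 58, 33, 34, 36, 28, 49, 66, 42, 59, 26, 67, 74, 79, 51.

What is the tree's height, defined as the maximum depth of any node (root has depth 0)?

Resulting structure (node: left, right):
  80: L=58, R=–
  58: L=33, R=66
  33: L=28, R=34
  34: L=–, R=36
  36: L=–, R=49
  28: L=26, R=–
  49: L=42, R=51
  66: L=59, R=67
  42: L=–, R=–
  59: L=–, R=–
  26: L=–, R=–
  67: L=–, R=74
  74: L=–, R=79
  79: L=–, R=–
  51: L=–, R=–

The deepest node is 42 at depth 6.

6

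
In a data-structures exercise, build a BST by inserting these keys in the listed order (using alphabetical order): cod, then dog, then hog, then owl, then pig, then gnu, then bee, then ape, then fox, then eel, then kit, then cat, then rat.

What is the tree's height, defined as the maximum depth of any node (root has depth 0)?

5

cod: root
dog: right child of cod (depth 1)
hog: right child of dog (depth 2)
owl: right child of hog (depth 3)
pig: right child of owl (depth 4)
gnu: left child of hog (depth 3)
bee: left child of cod (depth 1)
ape: left child of bee (depth 2)
fox: left child of gnu (depth 4)
eel: left child of fox (depth 5)
kit: left child of owl (depth 4)
cat: right child of bee (depth 2)
rat: right child of pig (depth 5)

The deepest node is eel at depth 5.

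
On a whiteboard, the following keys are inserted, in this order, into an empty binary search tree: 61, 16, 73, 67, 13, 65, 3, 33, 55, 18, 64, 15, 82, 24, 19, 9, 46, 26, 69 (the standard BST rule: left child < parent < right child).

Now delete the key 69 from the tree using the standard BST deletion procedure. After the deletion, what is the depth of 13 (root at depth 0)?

2

Resulting structure (node: left, right):
  61: L=16, R=73
  16: L=13, R=33
  73: L=67, R=82
  67: L=65, R=69
  13: L=3, R=15
  65: L=64, R=–
  3: L=–, R=9
  33: L=18, R=55
  55: L=46, R=–
  18: L=–, R=24
  64: L=–, R=–
  15: L=–, R=–
  82: L=–, R=–
  24: L=19, R=26
  19: L=–, R=–
  9: L=–, R=–
  46: L=–, R=–
  26: L=–, R=–
  69: L=–, R=–

Delete 69 (at most one child — splice it out).
After deletion, path to 13: 61 → 16 → 13.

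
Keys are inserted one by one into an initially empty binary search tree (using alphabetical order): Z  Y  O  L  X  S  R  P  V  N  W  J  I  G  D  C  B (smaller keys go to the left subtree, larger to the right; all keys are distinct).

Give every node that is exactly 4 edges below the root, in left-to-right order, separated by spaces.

J N S

Resulting structure (node: left, right):
  Z: L=Y, R=–
  Y: L=O, R=–
  O: L=L, R=X
  L: L=J, R=N
  X: L=S, R=–
  S: L=R, R=V
  R: L=P, R=–
  P: L=–, R=–
  V: L=–, R=W
  N: L=–, R=–
  W: L=–, R=–
  J: L=I, R=–
  I: L=G, R=–
  G: L=D, R=–
  D: L=C, R=–
  C: L=B, R=–
  B: L=–, R=–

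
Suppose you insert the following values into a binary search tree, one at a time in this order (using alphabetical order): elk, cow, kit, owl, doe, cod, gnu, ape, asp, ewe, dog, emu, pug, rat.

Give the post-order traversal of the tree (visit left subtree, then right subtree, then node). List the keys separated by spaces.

Insert elk: tree is empty, so elk becomes the root.
Insert cow: cow < elk → go left. Place as left child of elk.
Insert kit: kit > elk → go right. Place as right child of elk.
Insert owl: owl > elk → go right; owl > kit → go right. Place as right child of kit.
Insert doe: doe < elk → go left; doe > cow → go right. Place as right child of cow.
Insert cod: cod < elk → go left; cod < cow → go left. Place as left child of cow.
Insert gnu: gnu > elk → go right; gnu < kit → go left. Place as left child of kit.
Insert ape: ape < elk → go left; ape < cow → go left; ape < cod → go left. Place as left child of cod.
Insert asp: asp < elk → go left; asp < cow → go left; asp < cod → go left; asp > ape → go right. Place as right child of ape.
Insert ewe: ewe > elk → go right; ewe < kit → go left; ewe < gnu → go left. Place as left child of gnu.
Insert dog: dog < elk → go left; dog > cow → go right; dog > doe → go right. Place as right child of doe.
Insert emu: emu > elk → go right; emu < kit → go left; emu < gnu → go left; emu < ewe → go left. Place as left child of ewe.
Insert pug: pug > elk → go right; pug > kit → go right; pug > owl → go right. Place as right child of owl.
Insert rat: rat > elk → go right; rat > kit → go right; rat > owl → go right; rat > pug → go right. Place as right child of pug.

asp ape cod dog doe cow emu ewe gnu rat pug owl kit elk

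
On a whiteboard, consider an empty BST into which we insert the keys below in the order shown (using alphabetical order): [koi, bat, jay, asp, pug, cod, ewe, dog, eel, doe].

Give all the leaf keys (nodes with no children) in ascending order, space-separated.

asp doe eel pug

Insert koi: tree is empty, so koi becomes the root.
Insert bat: bat < koi → go left. Place as left child of koi.
Insert jay: jay < koi → go left; jay > bat → go right. Place as right child of bat.
Insert asp: asp < koi → go left; asp < bat → go left. Place as left child of bat.
Insert pug: pug > koi → go right. Place as right child of koi.
Insert cod: cod < koi → go left; cod > bat → go right; cod < jay → go left. Place as left child of jay.
Insert ewe: ewe < koi → go left; ewe > bat → go right; ewe < jay → go left; ewe > cod → go right. Place as right child of cod.
Insert dog: dog < koi → go left; dog > bat → go right; dog < jay → go left; dog > cod → go right; dog < ewe → go left. Place as left child of ewe.
Insert eel: eel < koi → go left; eel > bat → go right; eel < jay → go left; eel > cod → go right; eel < ewe → go left; eel > dog → go right. Place as right child of dog.
Insert doe: doe < koi → go left; doe > bat → go right; doe < jay → go left; doe > cod → go right; doe < ewe → go left; doe < dog → go left. Place as left child of dog.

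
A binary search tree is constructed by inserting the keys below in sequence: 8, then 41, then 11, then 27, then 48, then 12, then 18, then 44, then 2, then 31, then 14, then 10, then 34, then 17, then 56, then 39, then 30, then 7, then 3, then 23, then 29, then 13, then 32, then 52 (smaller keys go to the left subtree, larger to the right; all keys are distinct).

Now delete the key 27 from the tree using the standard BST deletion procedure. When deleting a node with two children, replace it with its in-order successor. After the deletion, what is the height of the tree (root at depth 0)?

Insert 8: tree is empty, so 8 becomes the root.
Insert 41: 41 > 8 → go right. Place as right child of 8.
Insert 11: 11 > 8 → go right; 11 < 41 → go left. Place as left child of 41.
Insert 27: 27 > 8 → go right; 27 < 41 → go left; 27 > 11 → go right. Place as right child of 11.
Insert 48: 48 > 8 → go right; 48 > 41 → go right. Place as right child of 41.
Insert 12: 12 > 8 → go right; 12 < 41 → go left; 12 > 11 → go right; 12 < 27 → go left. Place as left child of 27.
Insert 18: 18 > 8 → go right; 18 < 41 → go left; 18 > 11 → go right; 18 < 27 → go left; 18 > 12 → go right. Place as right child of 12.
Insert 44: 44 > 8 → go right; 44 > 41 → go right; 44 < 48 → go left. Place as left child of 48.
Insert 2: 2 < 8 → go left. Place as left child of 8.
Insert 31: 31 > 8 → go right; 31 < 41 → go left; 31 > 11 → go right; 31 > 27 → go right. Place as right child of 27.
Insert 14: 14 > 8 → go right; 14 < 41 → go left; 14 > 11 → go right; 14 < 27 → go left; 14 > 12 → go right; 14 < 18 → go left. Place as left child of 18.
Insert 10: 10 > 8 → go right; 10 < 41 → go left; 10 < 11 → go left. Place as left child of 11.
Insert 34: 34 > 8 → go right; 34 < 41 → go left; 34 > 11 → go right; 34 > 27 → go right; 34 > 31 → go right. Place as right child of 31.
Insert 17: 17 > 8 → go right; 17 < 41 → go left; 17 > 11 → go right; 17 < 27 → go left; 17 > 12 → go right; 17 < 18 → go left; 17 > 14 → go right. Place as right child of 14.
Insert 56: 56 > 8 → go right; 56 > 41 → go right; 56 > 48 → go right. Place as right child of 48.
Insert 39: 39 > 8 → go right; 39 < 41 → go left; 39 > 11 → go right; 39 > 27 → go right; 39 > 31 → go right; 39 > 34 → go right. Place as right child of 34.
Insert 30: 30 > 8 → go right; 30 < 41 → go left; 30 > 11 → go right; 30 > 27 → go right; 30 < 31 → go left. Place as left child of 31.
Insert 7: 7 < 8 → go left; 7 > 2 → go right. Place as right child of 2.
Insert 3: 3 < 8 → go left; 3 > 2 → go right; 3 < 7 → go left. Place as left child of 7.
Insert 23: 23 > 8 → go right; 23 < 41 → go left; 23 > 11 → go right; 23 < 27 → go left; 23 > 12 → go right; 23 > 18 → go right. Place as right child of 18.
Insert 29: 29 > 8 → go right; 29 < 41 → go left; 29 > 11 → go right; 29 > 27 → go right; 29 < 31 → go left; 29 < 30 → go left. Place as left child of 30.
Insert 13: 13 > 8 → go right; 13 < 41 → go left; 13 > 11 → go right; 13 < 27 → go left; 13 > 12 → go right; 13 < 18 → go left; 13 < 14 → go left. Place as left child of 14.
Insert 32: 32 > 8 → go right; 32 < 41 → go left; 32 > 11 → go right; 32 > 27 → go right; 32 > 31 → go right; 32 < 34 → go left. Place as left child of 34.
Insert 52: 52 > 8 → go right; 52 > 41 → go right; 52 > 48 → go right; 52 < 56 → go left. Place as left child of 56.

Delete 27 (two children — replace with in-order successor).
After deletion, deepest node is 17 at depth 7.

7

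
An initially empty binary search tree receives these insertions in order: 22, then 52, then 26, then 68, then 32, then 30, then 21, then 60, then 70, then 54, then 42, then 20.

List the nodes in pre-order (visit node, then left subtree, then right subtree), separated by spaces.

22: root
52: right child of 22 (depth 1)
26: left child of 52 (depth 2)
68: right child of 52 (depth 2)
32: right child of 26 (depth 3)
30: left child of 32 (depth 4)
21: left child of 22 (depth 1)
60: left child of 68 (depth 3)
70: right child of 68 (depth 3)
54: left child of 60 (depth 4)
42: right child of 32 (depth 4)
20: left child of 21 (depth 2)

22 21 20 52 26 32 30 42 68 60 54 70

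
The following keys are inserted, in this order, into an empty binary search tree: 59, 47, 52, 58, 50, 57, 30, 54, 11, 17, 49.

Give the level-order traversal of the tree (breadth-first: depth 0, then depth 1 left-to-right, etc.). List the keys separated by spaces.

59 47 30 52 11 50 58 17 49 57 54

Resulting structure (node: left, right):
  59: L=47, R=–
  47: L=30, R=52
  52: L=50, R=58
  58: L=57, R=–
  50: L=49, R=–
  57: L=54, R=–
  30: L=11, R=–
  54: L=–, R=–
  11: L=–, R=17
  17: L=–, R=–
  49: L=–, R=–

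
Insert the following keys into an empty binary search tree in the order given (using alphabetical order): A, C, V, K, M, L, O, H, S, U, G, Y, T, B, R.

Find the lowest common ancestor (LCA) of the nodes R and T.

A: root
C: right child of A (depth 1)
V: right child of C (depth 2)
K: left child of V (depth 3)
M: right child of K (depth 4)
L: left child of M (depth 5)
O: right child of M (depth 5)
H: left child of K (depth 4)
S: right child of O (depth 6)
U: right child of S (depth 7)
G: left child of H (depth 5)
Y: right child of V (depth 3)
T: left child of U (depth 8)
B: left child of C (depth 2)
R: left child of S (depth 7)

Path to R: A → C → V → K → M → O → S → R
Path to T: A → C → V → K → M → O → S → U → T
The paths share a prefix ending at S, then split left and right.

S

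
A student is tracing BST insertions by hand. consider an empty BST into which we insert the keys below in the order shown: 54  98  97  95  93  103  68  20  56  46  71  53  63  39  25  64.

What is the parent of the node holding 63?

54: root
98: right child of 54 (depth 1)
97: left child of 98 (depth 2)
95: left child of 97 (depth 3)
93: left child of 95 (depth 4)
103: right child of 98 (depth 2)
68: left child of 93 (depth 5)
20: left child of 54 (depth 1)
56: left child of 68 (depth 6)
46: right child of 20 (depth 2)
71: right child of 68 (depth 6)
53: right child of 46 (depth 3)
63: right child of 56 (depth 7)
39: left child of 46 (depth 3)
25: left child of 39 (depth 4)
64: right child of 63 (depth 8)

56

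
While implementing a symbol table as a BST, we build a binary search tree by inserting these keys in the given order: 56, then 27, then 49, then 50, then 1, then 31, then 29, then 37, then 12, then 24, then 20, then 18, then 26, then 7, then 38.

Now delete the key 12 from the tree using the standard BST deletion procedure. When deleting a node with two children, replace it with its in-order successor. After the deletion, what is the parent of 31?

56: root
27: left child of 56 (depth 1)
49: right child of 27 (depth 2)
50: right child of 49 (depth 3)
1: left child of 27 (depth 2)
31: left child of 49 (depth 3)
29: left child of 31 (depth 4)
37: right child of 31 (depth 4)
12: right child of 1 (depth 3)
24: right child of 12 (depth 4)
20: left child of 24 (depth 5)
18: left child of 20 (depth 6)
26: right child of 24 (depth 5)
7: left child of 12 (depth 4)
38: right child of 37 (depth 5)

Delete 12 (two children — replace with in-order successor).
After deletion, 31's parent is 49.

49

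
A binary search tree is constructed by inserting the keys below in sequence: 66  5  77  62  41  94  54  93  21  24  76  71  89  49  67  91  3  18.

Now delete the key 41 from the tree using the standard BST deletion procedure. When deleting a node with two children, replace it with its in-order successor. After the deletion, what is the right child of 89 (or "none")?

91

Resulting structure (node: left, right):
  66: L=5, R=77
  5: L=3, R=62
  77: L=76, R=94
  62: L=41, R=–
  41: L=21, R=54
  94: L=93, R=–
  54: L=49, R=–
  93: L=89, R=–
  21: L=18, R=24
  24: L=–, R=–
  76: L=71, R=–
  71: L=67, R=–
  89: L=–, R=91
  49: L=–, R=–
  67: L=–, R=–
  91: L=–, R=–
  3: L=–, R=–
  18: L=–, R=–

Delete 41 (two children — replace with in-order successor).
After deletion, 89's right child: 91.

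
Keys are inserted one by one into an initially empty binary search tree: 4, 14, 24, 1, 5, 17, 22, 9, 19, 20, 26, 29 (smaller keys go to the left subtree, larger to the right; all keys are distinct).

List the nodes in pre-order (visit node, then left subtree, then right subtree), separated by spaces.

4 1 14 5 9 24 17 22 19 20 26 29

Insert 4: tree is empty, so 4 becomes the root.
Insert 14: 14 > 4 → go right. Place as right child of 4.
Insert 24: 24 > 4 → go right; 24 > 14 → go right. Place as right child of 14.
Insert 1: 1 < 4 → go left. Place as left child of 4.
Insert 5: 5 > 4 → go right; 5 < 14 → go left. Place as left child of 14.
Insert 17: 17 > 4 → go right; 17 > 14 → go right; 17 < 24 → go left. Place as left child of 24.
Insert 22: 22 > 4 → go right; 22 > 14 → go right; 22 < 24 → go left; 22 > 17 → go right. Place as right child of 17.
Insert 9: 9 > 4 → go right; 9 < 14 → go left; 9 > 5 → go right. Place as right child of 5.
Insert 19: 19 > 4 → go right; 19 > 14 → go right; 19 < 24 → go left; 19 > 17 → go right; 19 < 22 → go left. Place as left child of 22.
Insert 20: 20 > 4 → go right; 20 > 14 → go right; 20 < 24 → go left; 20 > 17 → go right; 20 < 22 → go left; 20 > 19 → go right. Place as right child of 19.
Insert 26: 26 > 4 → go right; 26 > 14 → go right; 26 > 24 → go right. Place as right child of 24.
Insert 29: 29 > 4 → go right; 29 > 14 → go right; 29 > 24 → go right; 29 > 26 → go right. Place as right child of 26.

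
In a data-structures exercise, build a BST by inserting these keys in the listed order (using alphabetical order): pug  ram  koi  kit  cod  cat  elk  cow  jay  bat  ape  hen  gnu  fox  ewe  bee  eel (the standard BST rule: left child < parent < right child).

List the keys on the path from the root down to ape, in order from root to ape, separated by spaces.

Insert pug: tree is empty, so pug becomes the root.
Insert ram: ram > pug → go right. Place as right child of pug.
Insert koi: koi < pug → go left. Place as left child of pug.
Insert kit: kit < pug → go left; kit < koi → go left. Place as left child of koi.
Insert cod: cod < pug → go left; cod < koi → go left; cod < kit → go left. Place as left child of kit.
Insert cat: cat < pug → go left; cat < koi → go left; cat < kit → go left; cat < cod → go left. Place as left child of cod.
Insert elk: elk < pug → go left; elk < koi → go left; elk < kit → go left; elk > cod → go right. Place as right child of cod.
Insert cow: cow < pug → go left; cow < koi → go left; cow < kit → go left; cow > cod → go right; cow < elk → go left. Place as left child of elk.
Insert jay: jay < pug → go left; jay < koi → go left; jay < kit → go left; jay > cod → go right; jay > elk → go right. Place as right child of elk.
Insert bat: bat < pug → go left; bat < koi → go left; bat < kit → go left; bat < cod → go left; bat < cat → go left. Place as left child of cat.
Insert ape: ape < pug → go left; ape < koi → go left; ape < kit → go left; ape < cod → go left; ape < cat → go left; ape < bat → go left. Place as left child of bat.
Insert hen: hen < pug → go left; hen < koi → go left; hen < kit → go left; hen > cod → go right; hen > elk → go right; hen < jay → go left. Place as left child of jay.
Insert gnu: gnu < pug → go left; gnu < koi → go left; gnu < kit → go left; gnu > cod → go right; gnu > elk → go right; gnu < jay → go left; gnu < hen → go left. Place as left child of hen.
Insert fox: fox < pug → go left; fox < koi → go left; fox < kit → go left; fox > cod → go right; fox > elk → go right; fox < jay → go left; fox < hen → go left; fox < gnu → go left. Place as left child of gnu.
Insert ewe: ewe < pug → go left; ewe < koi → go left; ewe < kit → go left; ewe > cod → go right; ewe > elk → go right; ewe < jay → go left; ewe < hen → go left; ewe < gnu → go left; ewe < fox → go left. Place as left child of fox.
Insert bee: bee < pug → go left; bee < koi → go left; bee < kit → go left; bee < cod → go left; bee < cat → go left; bee > bat → go right. Place as right child of bat.
Insert eel: eel < pug → go left; eel < koi → go left; eel < kit → go left; eel > cod → go right; eel < elk → go left; eel > cow → go right. Place as right child of cow.

pug koi kit cod cat bat ape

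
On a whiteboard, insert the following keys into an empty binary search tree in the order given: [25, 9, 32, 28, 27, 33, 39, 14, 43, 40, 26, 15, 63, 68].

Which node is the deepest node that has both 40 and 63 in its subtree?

Insert 25: tree is empty, so 25 becomes the root.
Insert 9: 9 < 25 → go left. Place as left child of 25.
Insert 32: 32 > 25 → go right. Place as right child of 25.
Insert 28: 28 > 25 → go right; 28 < 32 → go left. Place as left child of 32.
Insert 27: 27 > 25 → go right; 27 < 32 → go left; 27 < 28 → go left. Place as left child of 28.
Insert 33: 33 > 25 → go right; 33 > 32 → go right. Place as right child of 32.
Insert 39: 39 > 25 → go right; 39 > 32 → go right; 39 > 33 → go right. Place as right child of 33.
Insert 14: 14 < 25 → go left; 14 > 9 → go right. Place as right child of 9.
Insert 43: 43 > 25 → go right; 43 > 32 → go right; 43 > 33 → go right; 43 > 39 → go right. Place as right child of 39.
Insert 40: 40 > 25 → go right; 40 > 32 → go right; 40 > 33 → go right; 40 > 39 → go right; 40 < 43 → go left. Place as left child of 43.
Insert 26: 26 > 25 → go right; 26 < 32 → go left; 26 < 28 → go left; 26 < 27 → go left. Place as left child of 27.
Insert 15: 15 < 25 → go left; 15 > 9 → go right; 15 > 14 → go right. Place as right child of 14.
Insert 63: 63 > 25 → go right; 63 > 32 → go right; 63 > 33 → go right; 63 > 39 → go right; 63 > 43 → go right. Place as right child of 43.
Insert 68: 68 > 25 → go right; 68 > 32 → go right; 68 > 33 → go right; 68 > 39 → go right; 68 > 43 → go right; 68 > 63 → go right. Place as right child of 63.

Path to 40: 25 → 32 → 33 → 39 → 43 → 40
Path to 63: 25 → 32 → 33 → 39 → 43 → 63
The paths share a prefix ending at 43, then split left and right.

43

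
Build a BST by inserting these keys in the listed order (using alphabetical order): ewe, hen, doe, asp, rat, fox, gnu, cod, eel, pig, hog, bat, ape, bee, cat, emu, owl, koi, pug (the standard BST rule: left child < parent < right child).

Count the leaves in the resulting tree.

Insert ewe: tree is empty, so ewe becomes the root.
Insert hen: hen > ewe → go right. Place as right child of ewe.
Insert doe: doe < ewe → go left. Place as left child of ewe.
Insert asp: asp < ewe → go left; asp < doe → go left. Place as left child of doe.
Insert rat: rat > ewe → go right; rat > hen → go right. Place as right child of hen.
Insert fox: fox > ewe → go right; fox < hen → go left. Place as left child of hen.
Insert gnu: gnu > ewe → go right; gnu < hen → go left; gnu > fox → go right. Place as right child of fox.
Insert cod: cod < ewe → go left; cod < doe → go left; cod > asp → go right. Place as right child of asp.
Insert eel: eel < ewe → go left; eel > doe → go right. Place as right child of doe.
Insert pig: pig > ewe → go right; pig > hen → go right; pig < rat → go left. Place as left child of rat.
Insert hog: hog > ewe → go right; hog > hen → go right; hog < rat → go left; hog < pig → go left. Place as left child of pig.
Insert bat: bat < ewe → go left; bat < doe → go left; bat > asp → go right; bat < cod → go left. Place as left child of cod.
Insert ape: ape < ewe → go left; ape < doe → go left; ape < asp → go left. Place as left child of asp.
Insert bee: bee < ewe → go left; bee < doe → go left; bee > asp → go right; bee < cod → go left; bee > bat → go right. Place as right child of bat.
Insert cat: cat < ewe → go left; cat < doe → go left; cat > asp → go right; cat < cod → go left; cat > bat → go right; cat > bee → go right. Place as right child of bee.
Insert emu: emu < ewe → go left; emu > doe → go right; emu > eel → go right. Place as right child of eel.
Insert owl: owl > ewe → go right; owl > hen → go right; owl < rat → go left; owl < pig → go left; owl > hog → go right. Place as right child of hog.
Insert koi: koi > ewe → go right; koi > hen → go right; koi < rat → go left; koi < pig → go left; koi > hog → go right; koi < owl → go left. Place as left child of owl.
Insert pug: pug > ewe → go right; pug > hen → go right; pug < rat → go left; pug > pig → go right. Place as right child of pig.

Leaves: ape, cat, emu, gnu, koi, pug — 6 in total.

6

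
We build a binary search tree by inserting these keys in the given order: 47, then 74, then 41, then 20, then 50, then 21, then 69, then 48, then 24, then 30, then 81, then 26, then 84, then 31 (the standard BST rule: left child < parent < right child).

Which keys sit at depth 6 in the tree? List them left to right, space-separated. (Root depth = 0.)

47: root
74: right child of 47 (depth 1)
41: left child of 47 (depth 1)
20: left child of 41 (depth 2)
50: left child of 74 (depth 2)
21: right child of 20 (depth 3)
69: right child of 50 (depth 3)
48: left child of 50 (depth 3)
24: right child of 21 (depth 4)
30: right child of 24 (depth 5)
81: right child of 74 (depth 2)
26: left child of 30 (depth 6)
84: right child of 81 (depth 3)
31: right child of 30 (depth 6)

26 31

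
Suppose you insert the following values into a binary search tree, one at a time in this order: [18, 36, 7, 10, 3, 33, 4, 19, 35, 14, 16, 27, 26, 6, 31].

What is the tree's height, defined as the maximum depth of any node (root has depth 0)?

5

Insert 18: tree is empty, so 18 becomes the root.
Insert 36: 36 > 18 → go right. Place as right child of 18.
Insert 7: 7 < 18 → go left. Place as left child of 18.
Insert 10: 10 < 18 → go left; 10 > 7 → go right. Place as right child of 7.
Insert 3: 3 < 18 → go left; 3 < 7 → go left. Place as left child of 7.
Insert 33: 33 > 18 → go right; 33 < 36 → go left. Place as left child of 36.
Insert 4: 4 < 18 → go left; 4 < 7 → go left; 4 > 3 → go right. Place as right child of 3.
Insert 19: 19 > 18 → go right; 19 < 36 → go left; 19 < 33 → go left. Place as left child of 33.
Insert 35: 35 > 18 → go right; 35 < 36 → go left; 35 > 33 → go right. Place as right child of 33.
Insert 14: 14 < 18 → go left; 14 > 7 → go right; 14 > 10 → go right. Place as right child of 10.
Insert 16: 16 < 18 → go left; 16 > 7 → go right; 16 > 10 → go right; 16 > 14 → go right. Place as right child of 14.
Insert 27: 27 > 18 → go right; 27 < 36 → go left; 27 < 33 → go left; 27 > 19 → go right. Place as right child of 19.
Insert 26: 26 > 18 → go right; 26 < 36 → go left; 26 < 33 → go left; 26 > 19 → go right; 26 < 27 → go left. Place as left child of 27.
Insert 6: 6 < 18 → go left; 6 < 7 → go left; 6 > 3 → go right; 6 > 4 → go right. Place as right child of 4.
Insert 31: 31 > 18 → go right; 31 < 36 → go left; 31 < 33 → go left; 31 > 19 → go right; 31 > 27 → go right. Place as right child of 27.

The deepest node is 26 at depth 5.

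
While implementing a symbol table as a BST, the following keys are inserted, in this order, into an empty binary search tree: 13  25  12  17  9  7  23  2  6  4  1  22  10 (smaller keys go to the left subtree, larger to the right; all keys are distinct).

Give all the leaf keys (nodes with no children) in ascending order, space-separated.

13: root
25: right child of 13 (depth 1)
12: left child of 13 (depth 1)
17: left child of 25 (depth 2)
9: left child of 12 (depth 2)
7: left child of 9 (depth 3)
23: right child of 17 (depth 3)
2: left child of 7 (depth 4)
6: right child of 2 (depth 5)
4: left child of 6 (depth 6)
1: left child of 2 (depth 5)
22: left child of 23 (depth 4)
10: right child of 9 (depth 3)

1 4 10 22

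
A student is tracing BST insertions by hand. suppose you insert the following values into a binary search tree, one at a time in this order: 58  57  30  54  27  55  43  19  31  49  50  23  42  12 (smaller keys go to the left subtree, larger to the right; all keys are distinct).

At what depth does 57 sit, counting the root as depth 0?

Insert 58: tree is empty, so 58 becomes the root.
Insert 57: 57 < 58 → go left. Place as left child of 58.
Insert 30: 30 < 58 → go left; 30 < 57 → go left. Place as left child of 57.
Insert 54: 54 < 58 → go left; 54 < 57 → go left; 54 > 30 → go right. Place as right child of 30.
Insert 27: 27 < 58 → go left; 27 < 57 → go left; 27 < 30 → go left. Place as left child of 30.
Insert 55: 55 < 58 → go left; 55 < 57 → go left; 55 > 30 → go right; 55 > 54 → go right. Place as right child of 54.
Insert 43: 43 < 58 → go left; 43 < 57 → go left; 43 > 30 → go right; 43 < 54 → go left. Place as left child of 54.
Insert 19: 19 < 58 → go left; 19 < 57 → go left; 19 < 30 → go left; 19 < 27 → go left. Place as left child of 27.
Insert 31: 31 < 58 → go left; 31 < 57 → go left; 31 > 30 → go right; 31 < 54 → go left; 31 < 43 → go left. Place as left child of 43.
Insert 49: 49 < 58 → go left; 49 < 57 → go left; 49 > 30 → go right; 49 < 54 → go left; 49 > 43 → go right. Place as right child of 43.
Insert 50: 50 < 58 → go left; 50 < 57 → go left; 50 > 30 → go right; 50 < 54 → go left; 50 > 43 → go right; 50 > 49 → go right. Place as right child of 49.
Insert 23: 23 < 58 → go left; 23 < 57 → go left; 23 < 30 → go left; 23 < 27 → go left; 23 > 19 → go right. Place as right child of 19.
Insert 42: 42 < 58 → go left; 42 < 57 → go left; 42 > 30 → go right; 42 < 54 → go left; 42 < 43 → go left; 42 > 31 → go right. Place as right child of 31.
Insert 12: 12 < 58 → go left; 12 < 57 → go left; 12 < 30 → go left; 12 < 27 → go left; 12 < 19 → go left. Place as left child of 19.

Path to 57: 58 → 57, which is 1 edge.

1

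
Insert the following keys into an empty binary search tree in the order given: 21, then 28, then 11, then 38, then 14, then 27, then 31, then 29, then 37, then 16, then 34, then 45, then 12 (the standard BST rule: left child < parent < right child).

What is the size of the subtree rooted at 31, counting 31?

21: root
28: right child of 21 (depth 1)
11: left child of 21 (depth 1)
38: right child of 28 (depth 2)
14: right child of 11 (depth 2)
27: left child of 28 (depth 2)
31: left child of 38 (depth 3)
29: left child of 31 (depth 4)
37: right child of 31 (depth 4)
16: right child of 14 (depth 3)
34: left child of 37 (depth 5)
45: right child of 38 (depth 3)
12: left child of 14 (depth 3)

Subtree rooted at 31 contains: 31, 29, 37, 34 — 4 nodes.

4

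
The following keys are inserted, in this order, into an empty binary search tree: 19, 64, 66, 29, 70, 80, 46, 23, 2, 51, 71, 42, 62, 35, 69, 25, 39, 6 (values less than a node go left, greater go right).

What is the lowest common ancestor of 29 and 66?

64

Resulting structure (node: left, right):
  19: L=2, R=64
  64: L=29, R=66
  66: L=–, R=70
  29: L=23, R=46
  70: L=69, R=80
  80: L=71, R=–
  46: L=42, R=51
  23: L=–, R=25
  2: L=–, R=6
  51: L=–, R=62
  71: L=–, R=–
  42: L=35, R=–
  62: L=–, R=–
  35: L=–, R=39
  69: L=–, R=–
  25: L=–, R=–
  39: L=–, R=–
  6: L=–, R=–

Path to 29: 19 → 64 → 29
Path to 66: 19 → 64 → 66
The paths share a prefix ending at 64, then split left and right.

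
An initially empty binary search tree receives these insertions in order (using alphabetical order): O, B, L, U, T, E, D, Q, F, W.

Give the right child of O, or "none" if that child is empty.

U

Resulting structure (node: left, right):
  O: L=B, R=U
  B: L=–, R=L
  L: L=E, R=–
  U: L=T, R=W
  T: L=Q, R=–
  E: L=D, R=F
  D: L=–, R=–
  Q: L=–, R=–
  F: L=–, R=–
  W: L=–, R=–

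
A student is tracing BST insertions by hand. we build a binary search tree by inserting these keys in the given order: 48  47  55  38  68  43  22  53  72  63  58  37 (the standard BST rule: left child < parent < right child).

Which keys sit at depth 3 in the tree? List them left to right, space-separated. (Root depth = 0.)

22 43 63 72

Insert 48: tree is empty, so 48 becomes the root.
Insert 47: 47 < 48 → go left. Place as left child of 48.
Insert 55: 55 > 48 → go right. Place as right child of 48.
Insert 38: 38 < 48 → go left; 38 < 47 → go left. Place as left child of 47.
Insert 68: 68 > 48 → go right; 68 > 55 → go right. Place as right child of 55.
Insert 43: 43 < 48 → go left; 43 < 47 → go left; 43 > 38 → go right. Place as right child of 38.
Insert 22: 22 < 48 → go left; 22 < 47 → go left; 22 < 38 → go left. Place as left child of 38.
Insert 53: 53 > 48 → go right; 53 < 55 → go left. Place as left child of 55.
Insert 72: 72 > 48 → go right; 72 > 55 → go right; 72 > 68 → go right. Place as right child of 68.
Insert 63: 63 > 48 → go right; 63 > 55 → go right; 63 < 68 → go left. Place as left child of 68.
Insert 58: 58 > 48 → go right; 58 > 55 → go right; 58 < 68 → go left; 58 < 63 → go left. Place as left child of 63.
Insert 37: 37 < 48 → go left; 37 < 47 → go left; 37 < 38 → go left; 37 > 22 → go right. Place as right child of 22.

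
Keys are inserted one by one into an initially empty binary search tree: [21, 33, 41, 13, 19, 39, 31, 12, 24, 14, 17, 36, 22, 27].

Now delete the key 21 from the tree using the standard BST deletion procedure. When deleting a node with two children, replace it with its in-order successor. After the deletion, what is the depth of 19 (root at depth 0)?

2

Resulting structure (node: left, right):
  21: L=13, R=33
  33: L=31, R=41
  41: L=39, R=–
  13: L=12, R=19
  19: L=14, R=–
  39: L=36, R=–
  31: L=24, R=–
  12: L=–, R=–
  24: L=22, R=27
  14: L=–, R=17
  17: L=–, R=–
  36: L=–, R=–
  22: L=–, R=–
  27: L=–, R=–

Delete 21 (two children — replace with in-order successor).
After deletion, path to 19: 22 → 13 → 19.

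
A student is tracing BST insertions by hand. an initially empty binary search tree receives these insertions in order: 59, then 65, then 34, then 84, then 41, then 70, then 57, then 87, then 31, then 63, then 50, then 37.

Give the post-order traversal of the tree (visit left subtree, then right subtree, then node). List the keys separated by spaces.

31 37 50 57 41 34 63 70 87 84 65 59

Insert 59: tree is empty, so 59 becomes the root.
Insert 65: 65 > 59 → go right. Place as right child of 59.
Insert 34: 34 < 59 → go left. Place as left child of 59.
Insert 84: 84 > 59 → go right; 84 > 65 → go right. Place as right child of 65.
Insert 41: 41 < 59 → go left; 41 > 34 → go right. Place as right child of 34.
Insert 70: 70 > 59 → go right; 70 > 65 → go right; 70 < 84 → go left. Place as left child of 84.
Insert 57: 57 < 59 → go left; 57 > 34 → go right; 57 > 41 → go right. Place as right child of 41.
Insert 87: 87 > 59 → go right; 87 > 65 → go right; 87 > 84 → go right. Place as right child of 84.
Insert 31: 31 < 59 → go left; 31 < 34 → go left. Place as left child of 34.
Insert 63: 63 > 59 → go right; 63 < 65 → go left. Place as left child of 65.
Insert 50: 50 < 59 → go left; 50 > 34 → go right; 50 > 41 → go right; 50 < 57 → go left. Place as left child of 57.
Insert 37: 37 < 59 → go left; 37 > 34 → go right; 37 < 41 → go left. Place as left child of 41.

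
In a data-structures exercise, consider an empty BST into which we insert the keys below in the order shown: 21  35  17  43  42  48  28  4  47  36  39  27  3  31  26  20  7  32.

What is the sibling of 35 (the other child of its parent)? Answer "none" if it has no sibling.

17

21: root
35: right child of 21 (depth 1)
17: left child of 21 (depth 1)
43: right child of 35 (depth 2)
42: left child of 43 (depth 3)
48: right child of 43 (depth 3)
28: left child of 35 (depth 2)
4: left child of 17 (depth 2)
47: left child of 48 (depth 4)
36: left child of 42 (depth 4)
39: right child of 36 (depth 5)
27: left child of 28 (depth 3)
3: left child of 4 (depth 3)
31: right child of 28 (depth 3)
26: left child of 27 (depth 4)
20: right child of 17 (depth 2)
7: right child of 4 (depth 3)
32: right child of 31 (depth 4)

35's parent is 21; the other child of 21 is 17.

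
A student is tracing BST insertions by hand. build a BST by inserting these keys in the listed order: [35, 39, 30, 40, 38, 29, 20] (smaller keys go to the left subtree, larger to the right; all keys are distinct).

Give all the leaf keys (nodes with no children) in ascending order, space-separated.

Insert 35: tree is empty, so 35 becomes the root.
Insert 39: 39 > 35 → go right. Place as right child of 35.
Insert 30: 30 < 35 → go left. Place as left child of 35.
Insert 40: 40 > 35 → go right; 40 > 39 → go right. Place as right child of 39.
Insert 38: 38 > 35 → go right; 38 < 39 → go left. Place as left child of 39.
Insert 29: 29 < 35 → go left; 29 < 30 → go left. Place as left child of 30.
Insert 20: 20 < 35 → go left; 20 < 30 → go left; 20 < 29 → go left. Place as left child of 29.

20 38 40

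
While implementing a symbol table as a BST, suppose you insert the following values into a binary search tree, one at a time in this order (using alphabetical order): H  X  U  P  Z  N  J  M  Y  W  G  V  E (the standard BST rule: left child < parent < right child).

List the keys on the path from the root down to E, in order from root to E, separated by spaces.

Resulting structure (node: left, right):
  H: L=G, R=X
  X: L=U, R=Z
  U: L=P, R=W
  P: L=N, R=–
  Z: L=Y, R=–
  N: L=J, R=–
  J: L=–, R=M
  M: L=–, R=–
  Y: L=–, R=–
  W: L=V, R=–
  G: L=E, R=–
  V: L=–, R=–
  E: L=–, R=–

H G E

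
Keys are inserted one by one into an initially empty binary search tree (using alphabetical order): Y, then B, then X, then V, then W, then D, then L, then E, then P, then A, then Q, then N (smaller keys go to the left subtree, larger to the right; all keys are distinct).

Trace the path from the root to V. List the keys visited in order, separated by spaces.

Y: root
B: left child of Y (depth 1)
X: right child of B (depth 2)
V: left child of X (depth 3)
W: right child of V (depth 4)
D: left child of V (depth 4)
L: right child of D (depth 5)
E: left child of L (depth 6)
P: right child of L (depth 6)
A: left child of B (depth 2)
Q: right child of P (depth 7)
N: left child of P (depth 7)

Y B X V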